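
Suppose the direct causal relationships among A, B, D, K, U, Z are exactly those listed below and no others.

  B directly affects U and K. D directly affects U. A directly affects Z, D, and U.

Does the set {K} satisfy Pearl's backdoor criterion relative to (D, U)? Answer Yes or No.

No

Backdoor paths from D to U (paths whose first edge points into D):
  P1: D <- A -> U
Condition 1 (no descendant of D in the set): holds — descendants of D are {U}; none are in {K}.
Condition 2 (every backdoor path blocked by {K}):
  P1: open — no interior node is in the conditioning set.
{K} does not satisfy the backdoor criterion.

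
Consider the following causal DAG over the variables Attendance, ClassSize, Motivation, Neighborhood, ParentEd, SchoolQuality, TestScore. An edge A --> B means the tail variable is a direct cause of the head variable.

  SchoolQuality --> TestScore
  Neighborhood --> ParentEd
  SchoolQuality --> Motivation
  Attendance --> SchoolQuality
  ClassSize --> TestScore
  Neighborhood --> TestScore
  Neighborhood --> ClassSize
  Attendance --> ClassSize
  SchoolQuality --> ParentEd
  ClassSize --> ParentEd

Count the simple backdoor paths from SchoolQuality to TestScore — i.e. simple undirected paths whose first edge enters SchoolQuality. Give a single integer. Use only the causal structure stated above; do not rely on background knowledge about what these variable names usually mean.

3

A backdoor path from SchoolQuality to TestScore is any simple undirected path whose first edge points into SchoolQuality (i.e. leaves SchoolQuality via a parent).
Parents of SchoolQuality: {Attendance}.
Enumerating:
  P1: SchoolQuality <- Attendance -> ClassSize <- Neighborhood -> TestScore
  P2: SchoolQuality <- Attendance -> ClassSize -> TestScore
  P3: SchoolQuality <- Attendance -> ClassSize -> ParentEd <- Neighborhood -> TestScore
That exhausts the simple backdoor paths. Count: 3.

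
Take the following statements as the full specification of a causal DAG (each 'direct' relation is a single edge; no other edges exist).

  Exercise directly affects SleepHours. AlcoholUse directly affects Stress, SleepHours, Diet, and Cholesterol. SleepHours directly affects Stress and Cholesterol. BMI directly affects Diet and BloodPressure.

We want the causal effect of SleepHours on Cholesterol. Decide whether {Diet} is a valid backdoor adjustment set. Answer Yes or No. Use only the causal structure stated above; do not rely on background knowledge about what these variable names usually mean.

No

Backdoor paths from SleepHours to Cholesterol (paths whose first edge points into SleepHours):
  P1: SleepHours <- AlcoholUse -> Cholesterol
Condition 1 (no descendant of SleepHours in the set): holds — descendants of SleepHours are {Cholesterol, Stress}; none are in {Diet}.
Condition 2 (every backdoor path blocked by {Diet}):
  P1: open — no interior node is in the conditioning set.
{Diet} does not satisfy the backdoor criterion.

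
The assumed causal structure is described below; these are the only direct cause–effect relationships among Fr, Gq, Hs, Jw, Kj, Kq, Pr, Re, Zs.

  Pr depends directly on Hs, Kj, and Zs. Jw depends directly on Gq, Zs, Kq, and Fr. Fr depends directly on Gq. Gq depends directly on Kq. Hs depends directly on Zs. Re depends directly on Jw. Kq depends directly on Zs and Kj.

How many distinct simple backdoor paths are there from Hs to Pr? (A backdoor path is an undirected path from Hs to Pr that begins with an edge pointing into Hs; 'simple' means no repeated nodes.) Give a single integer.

5

A backdoor path from Hs to Pr is any simple undirected path whose first edge points into Hs (i.e. leaves Hs via a parent).
Parents of Hs: {Zs}.
Enumerating:
  P1: Hs <- Zs -> Kq <- Kj -> Pr
  P2: Hs <- Zs -> Pr
  P3: Hs <- Zs -> Jw <- Kq <- Kj -> Pr
  P4: Hs <- Zs -> Jw <- Gq <- Kq <- Kj -> Pr
  P5: Hs <- Zs -> Jw <- Fr <- Gq <- Kq <- Kj -> Pr
That exhausts the simple backdoor paths. Count: 5.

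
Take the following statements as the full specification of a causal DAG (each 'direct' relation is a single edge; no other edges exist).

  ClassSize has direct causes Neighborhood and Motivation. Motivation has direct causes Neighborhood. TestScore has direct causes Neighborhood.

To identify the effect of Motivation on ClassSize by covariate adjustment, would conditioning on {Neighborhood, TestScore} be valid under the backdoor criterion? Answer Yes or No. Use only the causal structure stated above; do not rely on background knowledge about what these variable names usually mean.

Backdoor paths from Motivation to ClassSize (paths whose first edge points into Motivation):
  P1: Motivation <- Neighborhood -> ClassSize
Condition 1 (no descendant of Motivation in the set): holds — descendants of Motivation are {ClassSize}; none are in {Neighborhood, TestScore}.
Condition 2 (every backdoor path blocked by {Neighborhood, TestScore}):
  P1: blocked at fork node Neighborhood ∈ conditioning set.
{Neighborhood, TestScore} satisfies the backdoor criterion.

Yes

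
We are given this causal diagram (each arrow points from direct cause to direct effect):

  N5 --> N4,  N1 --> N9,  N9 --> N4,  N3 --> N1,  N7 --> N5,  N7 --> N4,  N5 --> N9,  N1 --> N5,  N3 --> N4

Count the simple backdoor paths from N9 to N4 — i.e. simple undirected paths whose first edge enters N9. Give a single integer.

6

A backdoor path from N9 to N4 is any simple undirected path whose first edge points into N9 (i.e. leaves N9 via a parent).
Parents of N9: {N1, N5}.
Enumerating:
  P1: N9 <- N1 <- N3 -> N4
  P2: N9 <- N1 -> N5 <- N7 -> N4
  P3: N9 <- N1 -> N5 -> N4
  P4: N9 <- N5 <- N7 -> N4
  P5: N9 <- N5 <- N1 <- N3 -> N4
  P6: N9 <- N5 -> N4
That exhausts the simple backdoor paths. Count: 6.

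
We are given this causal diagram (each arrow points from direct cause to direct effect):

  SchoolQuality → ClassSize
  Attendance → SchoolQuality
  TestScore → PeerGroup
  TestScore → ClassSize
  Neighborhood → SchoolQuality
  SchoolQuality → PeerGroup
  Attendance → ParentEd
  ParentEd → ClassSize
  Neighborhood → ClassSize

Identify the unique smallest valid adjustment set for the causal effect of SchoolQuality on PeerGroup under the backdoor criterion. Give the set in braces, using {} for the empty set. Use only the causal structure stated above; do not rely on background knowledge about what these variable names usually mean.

{}

Variables eligible for adjustment (non-descendants of SchoolQuality, excluding SchoolQuality and PeerGroup): {Attendance, Neighborhood, ParentEd, TestScore}.
Backdoor paths from SchoolQuality to PeerGroup:
  P1: SchoolQuality <- Attendance -> ParentEd -> ClassSize <- TestScore -> PeerGroup
  P2: SchoolQuality <- Neighborhood -> ClassSize <- TestScore -> PeerGroup
Each backdoor path contains an unconditioned collider, so every path is already blocked with the empty conditioning set:
  P1: blocked at collider ClassSize (neither it nor any descendant is in the conditioning set).
  P2: blocked at collider ClassSize (neither it nor any descendant is in the conditioning set).
The empty set is therefore the unique smallest valid set.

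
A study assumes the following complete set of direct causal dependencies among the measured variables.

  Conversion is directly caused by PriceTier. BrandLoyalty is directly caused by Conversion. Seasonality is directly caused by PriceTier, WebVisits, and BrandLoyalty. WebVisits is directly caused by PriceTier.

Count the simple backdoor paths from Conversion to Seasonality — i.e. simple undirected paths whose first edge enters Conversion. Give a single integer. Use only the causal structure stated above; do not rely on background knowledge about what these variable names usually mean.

2

A backdoor path from Conversion to Seasonality is any simple undirected path whose first edge points into Conversion (i.e. leaves Conversion via a parent).
Parents of Conversion: {PriceTier}.
Enumerating:
  P1: Conversion <- PriceTier -> WebVisits -> Seasonality
  P2: Conversion <- PriceTier -> Seasonality
That exhausts the simple backdoor paths. Count: 2.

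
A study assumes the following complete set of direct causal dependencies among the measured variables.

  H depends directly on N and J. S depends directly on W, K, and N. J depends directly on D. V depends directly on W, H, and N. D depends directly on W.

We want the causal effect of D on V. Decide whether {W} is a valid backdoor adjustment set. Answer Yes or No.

Backdoor paths from D to V (paths whose first edge points into D):
  P1: D <- W -> S <- N -> H -> V
  P2: D <- W -> S <- N -> V
  P3: D <- W -> V
Condition 1 (no descendant of D in the set): holds — descendants of D are {H, J, V}; none are in {W}.
Condition 2 (every backdoor path blocked by {W}):
  P1: blocked at fork node W ∈ conditioning set.
  P2: blocked at fork node W ∈ conditioning set.
  P3: blocked at fork node W ∈ conditioning set.
{W} satisfies the backdoor criterion.

Yes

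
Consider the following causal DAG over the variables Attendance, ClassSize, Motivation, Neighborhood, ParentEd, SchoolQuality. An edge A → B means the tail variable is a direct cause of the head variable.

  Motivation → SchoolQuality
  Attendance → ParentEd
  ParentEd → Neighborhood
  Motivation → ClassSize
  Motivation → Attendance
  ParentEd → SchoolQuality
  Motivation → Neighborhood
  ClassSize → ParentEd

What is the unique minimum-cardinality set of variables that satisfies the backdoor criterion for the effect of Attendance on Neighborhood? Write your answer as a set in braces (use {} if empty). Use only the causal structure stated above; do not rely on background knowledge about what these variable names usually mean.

Variables eligible for adjustment (non-descendants of Attendance, excluding Attendance and Neighborhood): {ClassSize, Motivation}.
Backdoor paths from Attendance to Neighborhood:
  P1: Attendance <- Motivation -> ClassSize -> ParentEd -> Neighborhood
  P2: Attendance <- Motivation -> SchoolQuality <- ParentEd -> Neighborhood
  P3: Attendance <- Motivation -> Neighborhood
The empty set is not sufficient: P1 (Attendance <- Motivation -> ClassSize -> ParentEd -> Neighborhood) has no collider blocking it and no conditioned non-collider, so it is open.
Try {Motivation}:
  P1: blocked at fork node Motivation ∈ conditioning set.
  P2: blocked at fork node Motivation ∈ conditioning set.
  P3: blocked at fork node Motivation ∈ conditioning set.
{Motivation} contains no descendant of Attendance and blocks every backdoor path.
No other singleton works — e.g. {ClassSize} leaves P3 open — so {Motivation} is the unique smallest valid adjustment set.

{Motivation}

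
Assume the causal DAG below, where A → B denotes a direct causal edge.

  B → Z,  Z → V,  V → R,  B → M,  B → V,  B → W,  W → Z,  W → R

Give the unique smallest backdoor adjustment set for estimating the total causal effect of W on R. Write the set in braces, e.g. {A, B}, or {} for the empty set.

{B}

Variables eligible for adjustment (non-descendants of W, excluding W and R): {B, M}.
Backdoor paths from W to R:
  P1: W <- B -> Z -> V -> R
  P2: W <- B -> V -> R
The empty set is not sufficient: P1 (W <- B -> Z -> V -> R) has no collider blocking it and no conditioned non-collider, so it is open.
Try {B}:
  P1: blocked at fork node B ∈ conditioning set.
  P2: blocked at fork node B ∈ conditioning set.
{B} contains no descendant of W and blocks every backdoor path.
No other singleton works — e.g. {M} leaves P1 open — so {B} is the unique smallest valid adjustment set.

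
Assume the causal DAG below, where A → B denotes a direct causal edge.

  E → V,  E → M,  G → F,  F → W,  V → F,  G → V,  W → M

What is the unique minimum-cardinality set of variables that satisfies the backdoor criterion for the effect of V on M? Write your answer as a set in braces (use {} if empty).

Variables eligible for adjustment (non-descendants of V, excluding V and M): {E, G}.
Backdoor paths from V to M:
  P1: V <- E -> M
  P2: V <- G -> F -> W -> M
The empty set is not sufficient: P1 (V <- E -> M) has no collider blocking it and no conditioned non-collider, so it is open.
Try {E, G}:
  P1: blocked at fork node E ∈ conditioning set.
  P2: blocked at fork node G ∈ conditioning set.
{E, G} contains no descendant of V and blocks every backdoor path.
Every element of {E, G} is needed (dropping E leaves P1 open; dropping G leaves P2 open), so no proper subset is valid.
Among all size-2 subsets of the eligible variables, only {E, G} blocks every backdoor path, so it is the unique smallest valid adjustment set.

{E, G}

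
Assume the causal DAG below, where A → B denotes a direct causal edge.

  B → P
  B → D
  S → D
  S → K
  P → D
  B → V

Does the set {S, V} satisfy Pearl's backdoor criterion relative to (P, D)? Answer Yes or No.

Backdoor paths from P to D (paths whose first edge points into P):
  P1: P <- B -> D
Condition 1 (no descendant of P in the set): holds — descendants of P are {D}; none are in {S, V}.
Condition 2 (every backdoor path blocked by {S, V}):
  P1: open — no interior node is in the conditioning set.
{S, V} does not satisfy the backdoor criterion.

No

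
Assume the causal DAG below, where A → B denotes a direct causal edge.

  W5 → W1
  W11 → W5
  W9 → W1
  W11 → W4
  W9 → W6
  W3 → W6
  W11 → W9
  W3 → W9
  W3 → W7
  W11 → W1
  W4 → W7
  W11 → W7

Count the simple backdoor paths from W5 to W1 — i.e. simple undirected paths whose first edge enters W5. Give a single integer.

6

A backdoor path from W5 to W1 is any simple undirected path whose first edge points into W5 (i.e. leaves W5 via a parent).
Parents of W5: {W11}.
Enumerating:
  P1: W5 <- W11 -> W9 -> W1
  P2: W5 <- W11 -> W4 -> W7 <- W3 -> W9 -> W1
  P3: W5 <- W11 -> W4 -> W7 <- W3 -> W6 <- W9 -> W1
  P4: W5 <- W11 -> W1
  P5: W5 <- W11 -> W7 <- W3 -> W9 -> W1
  P6: W5 <- W11 -> W7 <- W3 -> W6 <- W9 -> W1
That exhausts the simple backdoor paths. Count: 6.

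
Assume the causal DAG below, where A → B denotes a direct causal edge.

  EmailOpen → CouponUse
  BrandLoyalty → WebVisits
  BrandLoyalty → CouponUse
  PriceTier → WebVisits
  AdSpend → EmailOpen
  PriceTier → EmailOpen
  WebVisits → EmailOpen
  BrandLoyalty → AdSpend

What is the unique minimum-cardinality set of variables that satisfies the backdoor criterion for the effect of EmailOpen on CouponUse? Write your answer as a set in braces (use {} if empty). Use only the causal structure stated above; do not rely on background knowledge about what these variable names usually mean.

Variables eligible for adjustment (non-descendants of EmailOpen, excluding EmailOpen and CouponUse): {AdSpend, BrandLoyalty, PriceTier, WebVisits}.
Backdoor paths from EmailOpen to CouponUse:
  P1: EmailOpen <- PriceTier -> WebVisits <- BrandLoyalty -> CouponUse
  P2: EmailOpen <- WebVisits <- BrandLoyalty -> CouponUse
  P3: EmailOpen <- AdSpend <- BrandLoyalty -> CouponUse
The empty set is not sufficient: P2 (EmailOpen <- WebVisits <- BrandLoyalty -> CouponUse) has no collider blocking it and no conditioned non-collider, so it is open.
Try {BrandLoyalty}:
  P1: blocked at collider WebVisits (neither it nor any descendant is in the conditioning set).
  P2: blocked at fork node BrandLoyalty ∈ conditioning set.
  P3: blocked at fork node BrandLoyalty ∈ conditioning set.
{BrandLoyalty} contains no descendant of EmailOpen and blocks every backdoor path.
No other singleton works — e.g. {PriceTier} leaves P2 open — so {BrandLoyalty} is the unique smallest valid adjustment set.

{BrandLoyalty}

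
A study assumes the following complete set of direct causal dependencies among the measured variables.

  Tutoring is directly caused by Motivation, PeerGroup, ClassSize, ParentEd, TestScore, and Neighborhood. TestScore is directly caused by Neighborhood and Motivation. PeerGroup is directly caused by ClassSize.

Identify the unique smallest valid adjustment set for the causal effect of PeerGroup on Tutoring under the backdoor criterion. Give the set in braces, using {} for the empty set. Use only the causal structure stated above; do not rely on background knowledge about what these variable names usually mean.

Variables eligible for adjustment (non-descendants of PeerGroup, excluding PeerGroup and Tutoring): {ClassSize, Motivation, Neighborhood, ParentEd, TestScore}.
Backdoor paths from PeerGroup to Tutoring:
  P1: PeerGroup <- ClassSize -> Tutoring
The empty set is not sufficient: P1 (PeerGroup <- ClassSize -> Tutoring) has no collider blocking it and no conditioned non-collider, so it is open.
Try {ClassSize}:
  P1: blocked at fork node ClassSize ∈ conditioning set.
{ClassSize} contains no descendant of PeerGroup and blocks every backdoor path.
No other singleton works — e.g. {Motivation} leaves P1 open — so {ClassSize} is the unique smallest valid adjustment set.

{ClassSize}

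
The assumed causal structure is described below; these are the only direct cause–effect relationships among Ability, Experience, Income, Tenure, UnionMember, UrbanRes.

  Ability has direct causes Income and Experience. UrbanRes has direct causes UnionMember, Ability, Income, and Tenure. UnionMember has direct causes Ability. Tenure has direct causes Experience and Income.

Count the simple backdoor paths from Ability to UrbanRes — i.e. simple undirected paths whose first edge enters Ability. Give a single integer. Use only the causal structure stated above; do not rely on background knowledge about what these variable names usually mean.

4

A backdoor path from Ability to UrbanRes is any simple undirected path whose first edge points into Ability (i.e. leaves Ability via a parent).
Parents of Ability: {Experience, Income}.
Enumerating:
  P1: Ability <- Income -> Tenure -> UrbanRes
  P2: Ability <- Income -> UrbanRes
  P3: Ability <- Experience -> Tenure <- Income -> UrbanRes
  P4: Ability <- Experience -> Tenure -> UrbanRes
That exhausts the simple backdoor paths. Count: 4.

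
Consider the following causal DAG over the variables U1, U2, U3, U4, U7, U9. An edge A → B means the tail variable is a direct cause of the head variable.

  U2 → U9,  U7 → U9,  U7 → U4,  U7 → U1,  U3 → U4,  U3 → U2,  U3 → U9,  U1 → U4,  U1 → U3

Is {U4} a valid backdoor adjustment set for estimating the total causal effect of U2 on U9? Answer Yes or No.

Backdoor paths from U2 to U9 (paths whose first edge points into U2):
  P1: U2 <- U3 <- U1 <- U7 -> U9
  P2: U2 <- U3 <- U1 -> U4 <- U7 -> U9
  P3: U2 <- U3 -> U4 <- U7 -> U9
  P4: U2 <- U3 -> U4 <- U1 <- U7 -> U9
  P5: U2 <- U3 -> U9
Condition 1 (no descendant of U2 in the set): holds — descendants of U2 are {U9}; none are in {U4}.
Condition 2 (every backdoor path blocked by {U4}):
  P1: open — no interior node is in the conditioning set.
  P2: open — collider(s) U4 are conditioned on (or have a conditioned descendant) and no non-collider on the path is in the set.
  P3: open — collider(s) U4 are conditioned on (or have a conditioned descendant) and no non-collider on the path is in the set.
  P4: open — collider(s) U4 are conditioned on (or have a conditioned descendant) and no non-collider on the path is in the set.
  P5: open — no interior node is in the conditioning set.
{U4} does not satisfy the backdoor criterion.

No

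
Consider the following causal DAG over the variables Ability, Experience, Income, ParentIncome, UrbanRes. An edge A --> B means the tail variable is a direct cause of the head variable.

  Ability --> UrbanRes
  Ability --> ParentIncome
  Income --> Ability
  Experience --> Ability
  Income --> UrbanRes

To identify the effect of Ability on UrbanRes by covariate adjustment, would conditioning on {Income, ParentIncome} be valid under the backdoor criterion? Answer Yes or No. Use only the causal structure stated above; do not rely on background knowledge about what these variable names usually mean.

Backdoor paths from Ability to UrbanRes (paths whose first edge points into Ability):
  P1: Ability <- Income -> UrbanRes
Condition 1 (no descendant of Ability in the set): FAILS — ParentIncome is a descendant of Ability.
Condition 2 (every backdoor path blocked by {Income, ParentIncome}):
  P1: blocked at fork node Income ∈ conditioning set.
{Income, ParentIncome} does not satisfy the backdoor criterion.

No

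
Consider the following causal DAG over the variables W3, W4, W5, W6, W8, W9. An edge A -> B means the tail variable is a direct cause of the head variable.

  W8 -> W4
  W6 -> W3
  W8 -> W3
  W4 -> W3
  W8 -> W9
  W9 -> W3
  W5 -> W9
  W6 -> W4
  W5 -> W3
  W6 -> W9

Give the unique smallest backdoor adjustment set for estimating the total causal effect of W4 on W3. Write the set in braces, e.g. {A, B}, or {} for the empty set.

Variables eligible for adjustment (non-descendants of W4, excluding W4 and W3): {W5, W6, W8, W9}.
Backdoor paths from W4 to W3:
  P1: W4 <- W8 -> W9 <- W6 -> W3
  P2: W4 <- W8 -> W9 <- W5 -> W3
  P3: W4 <- W8 -> W9 -> W3
  P4: W4 <- W8 -> W3
  P5: W4 <- W6 -> W9 <- W8 -> W3
  P6: W4 <- W6 -> W9 <- W5 -> W3
  P7: W4 <- W6 -> W9 -> W3
  P8: W4 <- W6 -> W3
The empty set is not sufficient: P3 (W4 <- W8 -> W9 -> W3) has no collider blocking it and no conditioned non-collider, so it is open.
Try {W6, W8}:
  P1: blocked at fork node W8 ∈ conditioning set.
  P2: blocked at fork node W8 ∈ conditioning set.
  P3: blocked at fork node W8 ∈ conditioning set.
  P4: blocked at fork node W8 ∈ conditioning set.
  P5: blocked at fork node W6 ∈ conditioning set.
  P6: blocked at fork node W6 ∈ conditioning set.
  P7: blocked at fork node W6 ∈ conditioning set.
  P8: blocked at fork node W6 ∈ conditioning set.
{W6, W8} contains no descendant of W4 and blocks every backdoor path.
Every element of {W6, W8} is needed (dropping W6 leaves P7 open; dropping W8 leaves P3 open), so no proper subset is valid.
Among all size-2 subsets of the eligible variables, only {W6, W8} blocks every backdoor path, so it is the unique smallest valid adjustment set.

{W6, W8}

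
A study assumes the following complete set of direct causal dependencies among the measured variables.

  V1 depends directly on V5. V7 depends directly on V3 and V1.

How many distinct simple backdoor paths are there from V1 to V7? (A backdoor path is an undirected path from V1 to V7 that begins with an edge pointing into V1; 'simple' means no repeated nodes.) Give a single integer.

0

A backdoor path from V1 to V7 is any simple undirected path whose first edge points into V1 (i.e. leaves V1 via a parent).
Parents of V1: {V5}.
No simple path from any parent of V1 reaches V7 without revisiting V1, so there are no backdoor paths.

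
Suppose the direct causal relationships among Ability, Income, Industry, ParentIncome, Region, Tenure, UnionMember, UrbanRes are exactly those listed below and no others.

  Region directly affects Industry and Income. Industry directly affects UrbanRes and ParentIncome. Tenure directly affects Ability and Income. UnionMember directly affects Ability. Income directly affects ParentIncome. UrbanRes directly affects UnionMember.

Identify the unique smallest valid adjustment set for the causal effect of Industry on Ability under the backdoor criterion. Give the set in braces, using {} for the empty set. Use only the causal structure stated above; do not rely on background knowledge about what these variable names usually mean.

{}

Variables eligible for adjustment (non-descendants of Industry, excluding Industry and Ability): {Income, Region, Tenure}.
Backdoor paths from Industry to Ability:
  P1: Industry <- Region -> Income <- Tenure -> Ability
Each backdoor path contains an unconditioned collider, so every path is already blocked with the empty conditioning set:
  P1: blocked at collider Income (neither it nor any descendant is in the conditioning set).
The empty set is therefore the unique smallest valid set.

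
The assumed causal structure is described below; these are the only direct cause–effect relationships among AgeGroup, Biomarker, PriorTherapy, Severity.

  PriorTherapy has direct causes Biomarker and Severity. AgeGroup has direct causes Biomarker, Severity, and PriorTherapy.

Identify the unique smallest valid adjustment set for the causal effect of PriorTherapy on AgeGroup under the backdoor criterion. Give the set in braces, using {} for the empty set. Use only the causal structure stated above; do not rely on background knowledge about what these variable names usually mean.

Variables eligible for adjustment (non-descendants of PriorTherapy, excluding PriorTherapy and AgeGroup): {Biomarker, Severity}.
Backdoor paths from PriorTherapy to AgeGroup:
  P1: PriorTherapy <- Severity -> AgeGroup
  P2: PriorTherapy <- Biomarker -> AgeGroup
The empty set is not sufficient: P1 (PriorTherapy <- Severity -> AgeGroup) has no collider blocking it and no conditioned non-collider, so it is open.
Try {Biomarker, Severity}:
  P1: blocked at fork node Severity ∈ conditioning set.
  P2: blocked at fork node Biomarker ∈ conditioning set.
{Biomarker, Severity} contains no descendant of PriorTherapy and blocks every backdoor path.
Every element of {Biomarker, Severity} is needed (dropping Biomarker leaves P2 open; dropping Severity leaves P1 open), so no proper subset is valid.
Among all size-2 subsets of the eligible variables, only {Biomarker, Severity} blocks every backdoor path, so it is the unique smallest valid adjustment set.

{Biomarker, Severity}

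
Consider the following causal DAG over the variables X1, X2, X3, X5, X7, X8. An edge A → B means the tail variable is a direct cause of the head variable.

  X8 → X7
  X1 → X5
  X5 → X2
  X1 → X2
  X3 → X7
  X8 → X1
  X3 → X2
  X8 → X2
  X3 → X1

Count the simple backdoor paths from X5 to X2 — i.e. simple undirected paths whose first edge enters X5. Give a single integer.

5

A backdoor path from X5 to X2 is any simple undirected path whose first edge points into X5 (i.e. leaves X5 via a parent).
Parents of X5: {X1}.
Enumerating:
  P1: X5 <- X1 <- X8 -> X7 <- X3 -> X2
  P2: X5 <- X1 <- X8 -> X2
  P3: X5 <- X1 <- X3 -> X7 <- X8 -> X2
  P4: X5 <- X1 <- X3 -> X2
  P5: X5 <- X1 -> X2
That exhausts the simple backdoor paths. Count: 5.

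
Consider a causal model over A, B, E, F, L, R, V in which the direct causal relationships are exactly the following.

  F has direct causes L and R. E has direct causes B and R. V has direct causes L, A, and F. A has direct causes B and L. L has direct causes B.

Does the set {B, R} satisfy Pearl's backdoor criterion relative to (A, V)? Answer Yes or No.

Backdoor paths from A to V (paths whose first edge points into A):
  P1: A <- B -> L -> F -> V
  P2: A <- B -> L -> V
  P3: A <- B -> E <- R -> F <- L -> V
  P4: A <- B -> E <- R -> F -> V
  P5: A <- L <- B -> E <- R -> F -> V
  P6: A <- L -> F -> V
  P7: A <- L -> V
Condition 1 (no descendant of A in the set): holds — descendants of A are {V}; none are in {B, R}.
Condition 2 (every backdoor path blocked by {B, R}):
  P1: blocked at fork node B ∈ conditioning set.
  P2: blocked at fork node B ∈ conditioning set.
  P3: blocked at fork node B ∈ conditioning set.
  P4: blocked at fork node B ∈ conditioning set.
  P5: blocked at fork node B ∈ conditioning set.
  P6: open — no interior node is in the conditioning set.
  P7: open — no interior node is in the conditioning set.
{B, R} does not satisfy the backdoor criterion.

No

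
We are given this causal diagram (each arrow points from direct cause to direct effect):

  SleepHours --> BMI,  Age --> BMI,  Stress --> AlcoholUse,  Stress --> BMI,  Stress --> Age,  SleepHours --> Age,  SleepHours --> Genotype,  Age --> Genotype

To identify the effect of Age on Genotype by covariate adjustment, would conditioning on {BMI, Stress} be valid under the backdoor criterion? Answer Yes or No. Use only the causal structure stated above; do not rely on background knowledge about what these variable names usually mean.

No

Backdoor paths from Age to Genotype (paths whose first edge points into Age):
  P1: Age <- SleepHours -> Genotype
  P2: Age <- Stress -> BMI <- SleepHours -> Genotype
Condition 1 (no descendant of Age in the set): FAILS — BMI is a descendant of Age.
Condition 2 (every backdoor path blocked by {BMI, Stress}):
  P1: open — no interior node is in the conditioning set.
  P2: blocked at fork node Stress ∈ conditioning set.
{BMI, Stress} does not satisfy the backdoor criterion.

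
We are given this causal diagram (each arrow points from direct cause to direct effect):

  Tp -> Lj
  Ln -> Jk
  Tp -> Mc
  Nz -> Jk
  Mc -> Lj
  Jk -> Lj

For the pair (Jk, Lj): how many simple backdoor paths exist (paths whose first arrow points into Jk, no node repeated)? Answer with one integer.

0

A backdoor path from Jk to Lj is any simple undirected path whose first edge points into Jk (i.e. leaves Jk via a parent).
Parents of Jk: {Ln, Nz}.
No simple path from any parent of Jk reaches Lj without revisiting Jk, so there are no backdoor paths.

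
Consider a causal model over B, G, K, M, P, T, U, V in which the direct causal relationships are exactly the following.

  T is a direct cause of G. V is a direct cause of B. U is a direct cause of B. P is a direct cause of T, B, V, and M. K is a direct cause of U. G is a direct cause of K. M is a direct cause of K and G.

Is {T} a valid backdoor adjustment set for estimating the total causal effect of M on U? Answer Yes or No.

Yes

Backdoor paths from M to U (paths whose first edge points into M):
  P1: M <- P -> V -> B <- U
  P2: M <- P -> T -> G -> K -> U
  P3: M <- P -> B <- U
Condition 1 (no descendant of M in the set): holds — descendants of M are {B, G, K, U}; none are in {T}.
Condition 2 (every backdoor path blocked by {T}):
  P1: blocked at collider B (neither it nor any descendant is in the conditioning set).
  P2: blocked at chain node T ∈ conditioning set.
  P3: blocked at collider B (neither it nor any descendant is in the conditioning set).
{T} satisfies the backdoor criterion.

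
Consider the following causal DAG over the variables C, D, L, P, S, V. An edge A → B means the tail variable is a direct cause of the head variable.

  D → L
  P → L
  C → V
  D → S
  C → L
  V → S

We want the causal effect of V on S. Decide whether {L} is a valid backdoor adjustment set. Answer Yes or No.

Backdoor paths from V to S (paths whose first edge points into V):
  P1: V <- C -> L <- D -> S
Condition 1 (no descendant of V in the set): holds — descendants of V are {S}; none are in {L}.
Condition 2 (every backdoor path blocked by {L}):
  P1: open — collider(s) L are conditioned on (or have a conditioned descendant) and no non-collider on the path is in the set.
{L} does not satisfy the backdoor criterion.

No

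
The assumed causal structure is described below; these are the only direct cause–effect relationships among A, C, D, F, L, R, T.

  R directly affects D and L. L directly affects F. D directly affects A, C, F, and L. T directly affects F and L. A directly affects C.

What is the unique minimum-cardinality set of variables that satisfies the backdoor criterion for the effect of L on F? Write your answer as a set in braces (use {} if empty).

Variables eligible for adjustment (non-descendants of L, excluding L and F): {A, C, D, R, T}.
Backdoor paths from L to F:
  P1: L <- R -> D -> F
  P2: L <- T -> F
  P3: L <- D -> F
The empty set is not sufficient: P1 (L <- R -> D -> F) has no collider blocking it and no conditioned non-collider, so it is open.
Try {D, T}:
  P1: blocked at chain node D ∈ conditioning set.
  P2: blocked at fork node T ∈ conditioning set.
  P3: blocked at fork node D ∈ conditioning set.
{D, T} contains no descendant of L and blocks every backdoor path.
Every element of {D, T} is needed (dropping D leaves P1 open; dropping T leaves P2 open), so no proper subset is valid.
Among all size-2 subsets of the eligible variables, only {D, T} blocks every backdoor path, so it is the unique smallest valid adjustment set.

{D, T}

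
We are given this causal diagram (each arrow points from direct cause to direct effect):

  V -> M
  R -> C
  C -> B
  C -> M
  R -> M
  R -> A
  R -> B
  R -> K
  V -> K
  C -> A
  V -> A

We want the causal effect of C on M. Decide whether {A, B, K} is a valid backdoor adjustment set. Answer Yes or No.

No

Backdoor paths from C to M (paths whose first edge points into C):
  P1: C <- R -> K <- V -> M
  P2: C <- R -> M
  P3: C <- R -> A <- V -> M
Condition 1 (no descendant of C in the set): FAILS — A and B are descendants of C.
Condition 2 (every backdoor path blocked by {A, B, K}):
  P1: open — collider(s) K are conditioned on (or have a conditioned descendant) and no non-collider on the path is in the set.
  P2: open — no interior node is in the conditioning set.
  P3: open — collider(s) A are conditioned on (or have a conditioned descendant) and no non-collider on the path is in the set.
{A, B, K} does not satisfy the backdoor criterion.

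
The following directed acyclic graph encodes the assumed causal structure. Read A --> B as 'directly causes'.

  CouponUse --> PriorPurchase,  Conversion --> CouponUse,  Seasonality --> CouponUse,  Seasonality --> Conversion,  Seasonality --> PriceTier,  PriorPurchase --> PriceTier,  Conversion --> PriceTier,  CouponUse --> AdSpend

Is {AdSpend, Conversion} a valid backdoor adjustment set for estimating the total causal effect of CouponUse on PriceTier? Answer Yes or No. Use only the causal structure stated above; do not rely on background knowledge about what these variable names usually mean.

No

Backdoor paths from CouponUse to PriceTier (paths whose first edge points into CouponUse):
  P1: CouponUse <- Seasonality -> Conversion -> PriceTier
  P2: CouponUse <- Seasonality -> PriceTier
  P3: CouponUse <- Conversion <- Seasonality -> PriceTier
  P4: CouponUse <- Conversion -> PriceTier
Condition 1 (no descendant of CouponUse in the set): FAILS — AdSpend is a descendant of CouponUse.
Condition 2 (every backdoor path blocked by {AdSpend, Conversion}):
  P1: blocked at chain node Conversion ∈ conditioning set.
  P2: open — no interior node is in the conditioning set.
  P3: blocked at chain node Conversion ∈ conditioning set.
  P4: blocked at fork node Conversion ∈ conditioning set.
{AdSpend, Conversion} does not satisfy the backdoor criterion.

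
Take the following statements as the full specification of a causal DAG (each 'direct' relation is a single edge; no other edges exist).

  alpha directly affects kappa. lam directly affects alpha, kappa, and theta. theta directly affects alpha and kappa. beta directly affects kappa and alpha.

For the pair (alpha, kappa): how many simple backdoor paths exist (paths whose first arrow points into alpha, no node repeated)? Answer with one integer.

5

A backdoor path from alpha to kappa is any simple undirected path whose first edge points into alpha (i.e. leaves alpha via a parent).
Parents of alpha: {beta, lam, theta}.
Enumerating:
  P1: alpha <- lam -> theta -> kappa
  P2: alpha <- lam -> kappa
  P3: alpha <- beta -> kappa
  P4: alpha <- theta <- lam -> kappa
  P5: alpha <- theta -> kappa
That exhausts the simple backdoor paths. Count: 5.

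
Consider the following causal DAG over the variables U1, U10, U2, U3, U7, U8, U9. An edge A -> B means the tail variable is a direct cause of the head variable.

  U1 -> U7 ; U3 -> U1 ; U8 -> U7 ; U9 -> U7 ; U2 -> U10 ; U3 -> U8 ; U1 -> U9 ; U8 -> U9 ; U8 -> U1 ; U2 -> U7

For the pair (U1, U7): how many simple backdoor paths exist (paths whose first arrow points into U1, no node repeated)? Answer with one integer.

A backdoor path from U1 to U7 is any simple undirected path whose first edge points into U1 (i.e. leaves U1 via a parent).
Parents of U1: {U3, U8}.
Enumerating:
  P1: U1 <- U3 -> U8 -> U9 -> U7
  P2: U1 <- U3 -> U8 -> U7
  P3: U1 <- U8 -> U9 -> U7
  P4: U1 <- U8 -> U7
That exhausts the simple backdoor paths. Count: 4.

4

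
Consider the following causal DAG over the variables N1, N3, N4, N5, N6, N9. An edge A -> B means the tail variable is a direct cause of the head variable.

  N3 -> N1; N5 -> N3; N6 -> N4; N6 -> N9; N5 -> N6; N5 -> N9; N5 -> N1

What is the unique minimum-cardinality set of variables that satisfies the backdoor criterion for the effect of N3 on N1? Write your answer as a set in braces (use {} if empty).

{N5}

Variables eligible for adjustment (non-descendants of N3, excluding N3 and N1): {N4, N5, N6, N9}.
Backdoor paths from N3 to N1:
  P1: N3 <- N5 -> N1
The empty set is not sufficient: P1 (N3 <- N5 -> N1) has no collider blocking it and no conditioned non-collider, so it is open.
Try {N5}:
  P1: blocked at fork node N5 ∈ conditioning set.
{N5} contains no descendant of N3 and blocks every backdoor path.
No other singleton works — e.g. {N6} leaves P1 open — so {N5} is the unique smallest valid adjustment set.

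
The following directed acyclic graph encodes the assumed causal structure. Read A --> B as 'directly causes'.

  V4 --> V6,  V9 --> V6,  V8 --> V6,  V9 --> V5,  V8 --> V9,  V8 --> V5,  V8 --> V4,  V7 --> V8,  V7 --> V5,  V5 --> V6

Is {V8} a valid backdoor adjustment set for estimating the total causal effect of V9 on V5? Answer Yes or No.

Backdoor paths from V9 to V5 (paths whose first edge points into V9):
  P1: V9 <- V8 <- V7 -> V5
  P2: V9 <- V8 -> V4 -> V6 <- V5
  P3: V9 <- V8 -> V5
  P4: V9 <- V8 -> V6 <- V5
Condition 1 (no descendant of V9 in the set): holds — descendants of V9 are {V5, V6}; none are in {V8}.
Condition 2 (every backdoor path blocked by {V8}):
  P1: blocked at chain node V8 ∈ conditioning set.
  P2: blocked at fork node V8 ∈ conditioning set.
  P3: blocked at fork node V8 ∈ conditioning set.
  P4: blocked at fork node V8 ∈ conditioning set.
{V8} satisfies the backdoor criterion.

Yes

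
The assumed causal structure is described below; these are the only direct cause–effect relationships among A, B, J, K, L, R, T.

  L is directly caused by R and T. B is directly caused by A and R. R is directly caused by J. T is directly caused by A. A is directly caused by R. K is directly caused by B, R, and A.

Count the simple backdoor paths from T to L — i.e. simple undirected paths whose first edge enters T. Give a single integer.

5

A backdoor path from T to L is any simple undirected path whose first edge points into T (i.e. leaves T via a parent).
Parents of T: {A}.
Enumerating:
  P1: T <- A <- R -> L
  P2: T <- A -> B <- R -> L
  P3: T <- A -> B -> K <- R -> L
  P4: T <- A -> K <- R -> L
  P5: T <- A -> K <- B <- R -> L
That exhausts the simple backdoor paths. Count: 5.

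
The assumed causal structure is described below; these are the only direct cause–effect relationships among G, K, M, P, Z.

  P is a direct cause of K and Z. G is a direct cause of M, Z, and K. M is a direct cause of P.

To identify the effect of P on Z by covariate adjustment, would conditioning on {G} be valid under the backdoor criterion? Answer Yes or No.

Backdoor paths from P to Z (paths whose first edge points into P):
  P1: P <- M <- G -> Z
Condition 1 (no descendant of P in the set): holds — descendants of P are {K, Z}; none are in {G}.
Condition 2 (every backdoor path blocked by {G}):
  P1: blocked at fork node G ∈ conditioning set.
{G} satisfies the backdoor criterion.

Yes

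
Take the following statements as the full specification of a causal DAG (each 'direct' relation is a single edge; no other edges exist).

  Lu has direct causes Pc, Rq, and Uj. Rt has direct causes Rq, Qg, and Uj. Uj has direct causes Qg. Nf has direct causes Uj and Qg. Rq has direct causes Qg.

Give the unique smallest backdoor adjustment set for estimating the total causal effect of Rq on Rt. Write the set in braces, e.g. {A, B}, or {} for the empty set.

{Qg}

Variables eligible for adjustment (non-descendants of Rq, excluding Rq and Rt): {Nf, Pc, Qg, Uj}.
Backdoor paths from Rq to Rt:
  P1: Rq <- Qg -> Uj -> Rt
  P2: Rq <- Qg -> Nf <- Uj -> Rt
  P3: Rq <- Qg -> Rt
The empty set is not sufficient: P1 (Rq <- Qg -> Uj -> Rt) has no collider blocking it and no conditioned non-collider, so it is open.
Try {Qg}:
  P1: blocked at fork node Qg ∈ conditioning set.
  P2: blocked at fork node Qg ∈ conditioning set.
  P3: blocked at fork node Qg ∈ conditioning set.
{Qg} contains no descendant of Rq and blocks every backdoor path.
No other singleton works — e.g. {Uj} leaves P3 open — so {Qg} is the unique smallest valid adjustment set.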